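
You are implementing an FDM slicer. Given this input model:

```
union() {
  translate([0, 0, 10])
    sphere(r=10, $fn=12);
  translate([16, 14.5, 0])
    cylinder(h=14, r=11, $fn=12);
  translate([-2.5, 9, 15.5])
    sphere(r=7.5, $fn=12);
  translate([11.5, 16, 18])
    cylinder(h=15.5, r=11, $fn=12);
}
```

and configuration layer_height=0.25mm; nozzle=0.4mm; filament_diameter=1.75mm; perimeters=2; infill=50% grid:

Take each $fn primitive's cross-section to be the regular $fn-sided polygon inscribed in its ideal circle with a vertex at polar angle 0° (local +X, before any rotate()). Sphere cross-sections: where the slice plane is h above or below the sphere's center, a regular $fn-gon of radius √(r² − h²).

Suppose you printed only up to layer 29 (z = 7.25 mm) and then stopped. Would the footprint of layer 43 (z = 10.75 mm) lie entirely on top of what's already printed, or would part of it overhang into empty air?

part overhangs

Compare the two slices. At z = 7.25: the sphere: section is a regular 12-gon, circumradius = √(r²−h²) = √(10²−2.75²) = 9.614 (area = (12/2)·9.614²·sin(360°/12) = 277.31 mm²); the r=11 cylinder at (16, 14.5) contributes a regular 12-gon of circumradius 11 (area = (12/2)·11.000²·sin(360°/12) = 363.00 mm²); the sphere at (-2.5, 9) does not reach this height (|z−center|=8.250 > r=7.5); the cylinder at (11.5, 16) is not intersected at this z (z outside [18, 33.5]); Taking the union: the 2 present regions are separate (no shared area or edge), so areas and boundary lengths simply add and each stays a separate island — area = 640.31 mm². At z = 10.75: the r=10 sphere contributes a regular 12-gon of circumradius √(10²−0.75²) = 9.972 (area = (12/2)·9.972²·sin(360°/12) = 298.31 mm²); the r=11 cylinder at (16, 14.5) contributes a regular 12-gon of circumradius 11 (area = (12/2)·11.000²·sin(360°/12) = 363.00 mm²); the sphere at (-2.5, 9): section is a regular 12-gon, circumradius = √(r²−h²) = √(7.5²−4.75²) = 5.804 (area = (12/2)·5.804²·sin(360°/12) = 101.06 mm²); the cylinder at (11.5, 16) is absent (z outside [18, 33.5]); Merging all regions: the regions partially overlap — summed areas 762.38 mm² minus the doubly-counted overlap 48.51 mm² gives 713.86 mm² — area = 713.86 mm². Checking containment: at z = 10.75 the cross-section extends beyond the z = 7.25 cross-section by about 73.55 mm².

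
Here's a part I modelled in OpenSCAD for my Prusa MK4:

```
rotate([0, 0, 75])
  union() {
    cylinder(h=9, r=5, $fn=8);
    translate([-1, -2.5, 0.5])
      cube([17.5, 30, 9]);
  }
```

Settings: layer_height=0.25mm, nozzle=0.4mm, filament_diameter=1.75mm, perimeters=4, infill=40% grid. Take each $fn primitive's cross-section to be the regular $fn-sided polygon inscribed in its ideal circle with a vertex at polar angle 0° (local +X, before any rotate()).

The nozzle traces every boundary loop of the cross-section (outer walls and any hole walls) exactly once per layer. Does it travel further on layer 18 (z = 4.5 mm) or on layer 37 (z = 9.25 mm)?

layer 18 (z = 4.5 mm)

Layer 18 (z = 4.5): the r=5 cylinder gives a regular 8-gon of circumradius 5 (constant along its height) (perimeter = 2·8·5.000·sin(180°/8) = 30.61 mm); the cube at (-1, -2.5) is present — its section is the full 17.5×30 rectangle (perimeter 95.00 mm); Combining (union): the regions partially overlap (shared area 36.18 mm²), so the edge portions inside another operand are dropped and the merged outline is re-measured after clipping — boundary = 102.12 mm; (rotated 75° about Z; rotation is an isometry so areas/perimeters/island counts are preserved). So its perimeter = 102.12 mm. Layer 37 (z = 9.25): the cylinder is absent (z outside [0, 9]); the cube at (-1, -2.5) (footprint 17.5×30) is included at this height (perimeter 95.00 mm); Taking the union: only the 17.5×30 cube at (-1, -2.5) is present, so the union is just that shape — boundary = 95.00 mm; (whole slice rotated 75° about Z — lengths, areas and connectivity unchanged). So its perimeter = 95.00 mm. Layer 18 is larger (102.12 vs 95.00 mm).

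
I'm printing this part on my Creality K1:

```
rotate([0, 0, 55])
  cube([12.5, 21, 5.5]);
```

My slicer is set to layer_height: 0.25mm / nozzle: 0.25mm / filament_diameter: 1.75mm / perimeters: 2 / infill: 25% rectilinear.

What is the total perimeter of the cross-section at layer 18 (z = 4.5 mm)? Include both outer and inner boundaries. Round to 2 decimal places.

67.00 mm

At z = 4.5 mm: the cube is present — its section is the full 12.5×21 rectangle (perimeter 67.00 mm); (rotated 55° about Z; rotation is an isometry so areas/perimeters/island counts are preserved). Overall, the cross-section is a single solid region. Total boundary length (outer) = 67.00 mm.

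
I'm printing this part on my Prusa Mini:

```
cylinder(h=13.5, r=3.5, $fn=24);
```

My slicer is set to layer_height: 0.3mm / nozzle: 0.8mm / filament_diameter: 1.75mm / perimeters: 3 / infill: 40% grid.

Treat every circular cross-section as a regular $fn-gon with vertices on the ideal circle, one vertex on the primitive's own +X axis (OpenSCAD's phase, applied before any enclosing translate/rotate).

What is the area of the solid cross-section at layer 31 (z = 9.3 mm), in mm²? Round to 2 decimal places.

38.05 mm²

At z = 9.3 mm: the r=3.5 cylinder contributes a regular 24-gon of circumradius 3.5 (area = (24/2)·3.500²·sin(360°/24) = 38.05 mm²). Overall, the cross-section is a single solid region. Net area = 38.05 mm².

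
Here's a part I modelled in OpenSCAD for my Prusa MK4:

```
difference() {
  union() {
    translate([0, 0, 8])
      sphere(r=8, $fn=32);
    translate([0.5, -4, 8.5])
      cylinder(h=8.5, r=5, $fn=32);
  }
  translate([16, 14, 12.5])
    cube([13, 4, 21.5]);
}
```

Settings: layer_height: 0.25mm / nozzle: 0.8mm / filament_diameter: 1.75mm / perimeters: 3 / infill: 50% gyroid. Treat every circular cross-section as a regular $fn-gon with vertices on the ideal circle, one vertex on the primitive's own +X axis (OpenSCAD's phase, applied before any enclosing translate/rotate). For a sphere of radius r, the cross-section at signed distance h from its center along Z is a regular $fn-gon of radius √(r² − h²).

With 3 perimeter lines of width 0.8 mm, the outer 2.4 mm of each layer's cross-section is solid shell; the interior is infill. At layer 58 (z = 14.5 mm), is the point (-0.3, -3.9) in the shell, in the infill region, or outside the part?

infill

At z = 14.5 mm: the r=8 sphere slices to a regular 32-gon of circumradius 4.664 (√(r²−h²) with h=6.5 from center); the cylinder at (0.5, -4): section is a regular 32-gon, circumradius r=5; Merging all regions: the regions partially overlap (shared area 35.15 mm²), so overlapping operands fuse into one piece — 1 connected region; the 13×4 cube at (16, 14) contributes its full rectangle; Taking the first minus the rest: starting from the result so far, the 13×4 cube at (16, 14) misses the remaining region (no effect) — 1 connected region. Overall, the cross-section is a single solid region. The nearest boundary edge runs (-4.50, -4.00)→(-4.40, -3.02); distance from the point to it = 4.17 mm. The point is inside the cross-section and 4.17 mm from the nearest boundary — more than the 2.4 mm shell width (3 × 0.8), so it's in the infill interior.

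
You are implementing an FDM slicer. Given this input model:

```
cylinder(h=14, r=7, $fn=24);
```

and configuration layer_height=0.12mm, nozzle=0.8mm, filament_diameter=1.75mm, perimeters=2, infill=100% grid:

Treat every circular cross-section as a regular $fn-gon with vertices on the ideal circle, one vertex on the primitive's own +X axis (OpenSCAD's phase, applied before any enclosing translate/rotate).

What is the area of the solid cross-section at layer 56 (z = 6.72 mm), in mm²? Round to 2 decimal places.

152.19 mm²

At z = 6.72 mm: the cylinder: section is a regular 24-gon, circumradius r=7 (area = (24/2)·7.000²·sin(360°/24) = 152.19 mm²). Overall, the cross-section is a single solid region. Net area = 152.19 mm².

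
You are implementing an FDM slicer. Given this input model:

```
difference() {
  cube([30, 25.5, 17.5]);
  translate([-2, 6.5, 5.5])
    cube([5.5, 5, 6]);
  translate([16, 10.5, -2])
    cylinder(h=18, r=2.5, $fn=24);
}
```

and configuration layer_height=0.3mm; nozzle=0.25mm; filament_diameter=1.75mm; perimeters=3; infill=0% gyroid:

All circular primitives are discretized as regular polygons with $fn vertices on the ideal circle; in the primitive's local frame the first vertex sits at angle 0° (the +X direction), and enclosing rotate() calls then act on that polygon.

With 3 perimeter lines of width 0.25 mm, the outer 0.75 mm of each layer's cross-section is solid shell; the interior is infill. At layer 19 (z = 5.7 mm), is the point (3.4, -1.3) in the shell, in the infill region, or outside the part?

outside

At z = 5.7 mm: the cube is present — its section is the full 30×25.5 rectangle; the cube at (-2, 6.5) is present — its section is the full 5.5×5 rectangle; the cylinder at (16, 10.5): section is a regular 24-gon, circumradius r=2.5; After the difference (first − rest): starting from the 30×25.5 cube, the 5.5×5 cube at (-2, 6.5) partially overlaps it — only the 17.50 mm² overlap (of its 27.50 mm²) is removed, clipping the outline; the r=2.5 cylinder at (16, 10.5) lies wholly inside it (removes its full 19.41 mm² and its 15.66 mm outline becomes a hole wall) — 1 connected region with 1 hole. Overall, the cross-section is one region with 1 hole. The nearest boundary edge runs (30.00, 0.00)→(0.00, 0.00); distance from the point to it = 1.30 mm. The point is not inside any of the regions above, so it lies outside the cross-section (1.30 mm from the nearest boundary).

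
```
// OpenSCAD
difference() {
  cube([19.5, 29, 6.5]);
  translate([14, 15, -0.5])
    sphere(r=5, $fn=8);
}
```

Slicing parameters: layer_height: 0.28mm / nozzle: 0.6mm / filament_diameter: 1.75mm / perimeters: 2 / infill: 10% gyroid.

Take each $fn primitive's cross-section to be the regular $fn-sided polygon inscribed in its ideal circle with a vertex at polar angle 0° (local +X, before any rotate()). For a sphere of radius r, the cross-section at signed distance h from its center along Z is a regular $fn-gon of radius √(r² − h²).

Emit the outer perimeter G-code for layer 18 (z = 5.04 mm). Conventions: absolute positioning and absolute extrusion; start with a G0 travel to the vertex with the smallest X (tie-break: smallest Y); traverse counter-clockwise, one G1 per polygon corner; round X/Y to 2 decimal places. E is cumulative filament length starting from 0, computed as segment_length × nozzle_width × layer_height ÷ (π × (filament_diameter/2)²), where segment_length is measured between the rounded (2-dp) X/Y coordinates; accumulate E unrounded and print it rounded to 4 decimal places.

G0 X0.00 Y0.00 Z5.04
G1 X19.50 Y0.00 E1.3620
G1 X19.50 Y29.00 E3.3875
G1 X0.00 Y29.00 E4.7495
G1 X0.00 Y0.00 E6.7751

At z = 5.04 mm: the 19.5×29 cube contributes its full rectangle; the sphere at (14, 15) does not reach this height (|z−center|=5.540 > r=5); Subtracting the remaining from the first: none of the subtracted shapes is present at this height, so the 19.5×29 cube is unchanged — 1 connected region. The outline is a single polygon with 4 vertices. Extrusion per mm of travel: 0.6 × 0.28 / (π × 0.875²) = 0.069846. Accumulating E over each segment gives final E = 6.7751.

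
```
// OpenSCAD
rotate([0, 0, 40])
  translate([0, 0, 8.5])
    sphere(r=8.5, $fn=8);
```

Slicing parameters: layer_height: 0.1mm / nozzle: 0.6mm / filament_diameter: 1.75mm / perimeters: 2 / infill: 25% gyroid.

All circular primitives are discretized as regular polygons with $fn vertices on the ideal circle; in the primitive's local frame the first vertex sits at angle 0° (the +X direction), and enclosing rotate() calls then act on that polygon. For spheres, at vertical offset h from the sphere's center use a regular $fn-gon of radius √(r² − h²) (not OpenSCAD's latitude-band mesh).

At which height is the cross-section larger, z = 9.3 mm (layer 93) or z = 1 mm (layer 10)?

Layer 93 (z = 9.3): the sphere: section is a regular 8-gon, circumradius = √(r²−h²) = √(8.5²−0.8²) = 8.462 (area = (8/2)·8.462²·sin(360°/8) = 202.54 mm²); (whole slice rotated 40° about Z — lengths, areas and connectivity unchanged). So its area = 202.54 mm². Layer 10 (z = 1): the sphere: section is a regular 8-gon, circumradius = √(r²−h²) = √(8.5²−7.5²) = 4.000 (area = (8/2)·4.000²·sin(360°/8) = 45.25 mm²); (rotated 40° about Z; rotation is an isometry so areas/perimeters/island counts are preserved). So its area = 45.25 mm². Layer 93 is larger (202.54 vs 45.25 mm²).

layer 93 (z = 9.3 mm)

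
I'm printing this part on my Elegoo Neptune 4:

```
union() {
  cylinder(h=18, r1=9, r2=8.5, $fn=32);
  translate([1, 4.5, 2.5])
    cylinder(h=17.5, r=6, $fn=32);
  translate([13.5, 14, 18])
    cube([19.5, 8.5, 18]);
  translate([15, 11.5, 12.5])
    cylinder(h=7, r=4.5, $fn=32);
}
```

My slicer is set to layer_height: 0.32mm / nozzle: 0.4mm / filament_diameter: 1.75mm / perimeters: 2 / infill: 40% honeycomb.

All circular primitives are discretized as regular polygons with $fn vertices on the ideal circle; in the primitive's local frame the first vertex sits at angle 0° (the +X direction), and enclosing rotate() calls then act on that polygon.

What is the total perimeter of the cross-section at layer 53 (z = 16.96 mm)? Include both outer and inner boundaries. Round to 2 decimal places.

84.56 mm

At z = 16.96 mm: the cone contributes a regular 32-gon of circumradius 8.529 (interpolated between r1=9 and r2=8.5 at t=0.942) (perimeter = 2·32·8.529·sin(180°/32) = 53.50 mm); the r=6 cylinder at (1, 4.5) gives a regular 32-gon of circumradius 6 (constant along its height) (perimeter = 2·32·6.000·sin(180°/32) = 37.64 mm); the cube at (13.5, 14) is absent (z outside [18, 36]); the r=4.5 cylinder at (15, 11.5) contributes a regular 32-gon of circumradius 4.5 (perimeter = 2·32·4.500·sin(180°/32) = 28.23 mm); Merging all regions: the regions partially overlap (shared area 93.37 mm²), so the edge portions inside another operand are dropped and the merged outline is re-measured after clipping — boundary = 84.56 mm. Overall, the cross-section has 2 separate islands. Total boundary length (outer) = 84.56 mm.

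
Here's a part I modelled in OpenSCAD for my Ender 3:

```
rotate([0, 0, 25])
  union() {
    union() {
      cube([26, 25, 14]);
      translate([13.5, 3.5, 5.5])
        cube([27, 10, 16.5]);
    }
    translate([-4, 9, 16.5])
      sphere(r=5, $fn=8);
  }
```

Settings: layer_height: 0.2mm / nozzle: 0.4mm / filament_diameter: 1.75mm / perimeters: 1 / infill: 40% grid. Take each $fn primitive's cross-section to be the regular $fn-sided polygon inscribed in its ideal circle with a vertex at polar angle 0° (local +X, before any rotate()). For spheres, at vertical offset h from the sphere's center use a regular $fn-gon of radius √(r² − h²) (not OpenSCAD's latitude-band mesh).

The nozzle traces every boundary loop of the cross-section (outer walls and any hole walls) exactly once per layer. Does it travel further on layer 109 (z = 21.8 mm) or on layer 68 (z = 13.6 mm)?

Layer 109 (z = 21.8): the cube does not reach this height (z outside [0, 14]); the cube at (13.5, 3.5) (footprint 27×10) is included at this height (perimeter 74.00 mm); Taking the union: only the 27×10 cube at (13.5, 3.5) is present, so the union is just that shape — boundary = 74.00 mm; the sphere at (-4, 9) is not intersected at this z (|z−center|=5.300 > r=5); Merging all regions: only that combined region is present, so the union is just that shape — boundary = 74.00 mm; (rotated 25° about Z; rotation is an isometry so areas/perimeters/island counts are preserved). So its perimeter = 74.00 mm. Layer 68 (z = 13.6): the cube (footprint 26×25) is included at this height (perimeter 102.00 mm); the cube at (13.5, 3.5) (footprint 27×10) is included at this height (perimeter 74.00 mm); Taking the union: the regions partially overlap (shared area 125.00 mm²), so the edge portions inside another operand are dropped and the merged outline is re-measured after clipping — boundary = 131.00 mm; the r=5 sphere at (-4, 9) slices to a regular 8-gon of circumradius 4.073 (√(r²−h²) with h=2.9 from center) (perimeter = 2·8·4.073·sin(180°/8) = 24.94 mm); Merging all regions: the regions partially overlap (shared area 0.01 mm²), so the edge portions inside another operand are dropped and the merged outline is re-measured after clipping — boundary = 155.20 mm; (whole slice rotated 25° about Z — lengths, areas and connectivity unchanged). So its perimeter = 155.20 mm. Layer 68 is larger (155.20 vs 74.00 mm).

layer 68 (z = 13.6 mm)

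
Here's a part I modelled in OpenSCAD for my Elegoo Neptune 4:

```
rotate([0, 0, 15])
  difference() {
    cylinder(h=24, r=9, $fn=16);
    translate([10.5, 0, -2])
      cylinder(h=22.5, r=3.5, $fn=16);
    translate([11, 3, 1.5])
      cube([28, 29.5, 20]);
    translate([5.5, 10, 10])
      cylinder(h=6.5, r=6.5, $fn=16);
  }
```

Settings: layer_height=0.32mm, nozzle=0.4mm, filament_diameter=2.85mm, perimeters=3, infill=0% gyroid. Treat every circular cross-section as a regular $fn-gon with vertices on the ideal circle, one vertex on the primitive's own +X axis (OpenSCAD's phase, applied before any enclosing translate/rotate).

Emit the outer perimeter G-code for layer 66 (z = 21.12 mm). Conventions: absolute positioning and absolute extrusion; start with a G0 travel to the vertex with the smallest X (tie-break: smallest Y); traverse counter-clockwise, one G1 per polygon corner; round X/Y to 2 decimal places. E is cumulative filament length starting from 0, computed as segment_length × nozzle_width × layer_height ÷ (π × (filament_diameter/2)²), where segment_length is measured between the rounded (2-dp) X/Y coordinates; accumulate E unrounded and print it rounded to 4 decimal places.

At z = 21.12 mm: the r=9 cylinder gives a regular 16-gon of circumradius 9 (constant along its height); the cylinder at (10.5, 0) is not intersected at this z (z outside [-2, 20.5]); the 28×29.5 cube at (11, 3) contributes its full rectangle; the cylinder at (5.5, 10) does not reach this height (z outside [10, 16.5]); After the difference (first − rest): starting from the r=9 cylinder, the 28×29.5 cube at (11, 3) misses the remaining region (no effect) — 1 connected region; (whole slice rotated 15° about Z — lengths, areas and connectivity unchanged). The outline is a single polygon with 16 vertices. Extrusion per mm of travel: 0.4 × 0.32 / (π × 1.425²) = 0.020065. Accumulating E over each segment gives final E = 1.1270.

G0 X-8.92 Y1.17 Z21.12
G1 X-8.69 Y-2.33 E0.0704
G1 X-7.14 Y-5.48 E0.1408
G1 X-4.50 Y-7.79 E0.2112
G1 X-1.17 Y-8.92 E0.2818
G1 X2.33 Y-8.69 E0.3521
G1 X5.48 Y-7.14 E0.4226
G1 X7.79 Y-4.50 E0.4930
G1 X8.92 Y-1.17 E0.5635
G1 X8.69 Y2.33 E0.6339
G1 X7.14 Y5.48 E0.7043
G1 X4.50 Y7.79 E0.7747
G1 X1.17 Y8.92 E0.8453
G1 X-2.33 Y8.69 E0.9157
G1 X-5.48 Y7.14 E0.9861
G1 X-7.79 Y4.50 E1.0565
G1 X-8.92 Y1.17 E1.1270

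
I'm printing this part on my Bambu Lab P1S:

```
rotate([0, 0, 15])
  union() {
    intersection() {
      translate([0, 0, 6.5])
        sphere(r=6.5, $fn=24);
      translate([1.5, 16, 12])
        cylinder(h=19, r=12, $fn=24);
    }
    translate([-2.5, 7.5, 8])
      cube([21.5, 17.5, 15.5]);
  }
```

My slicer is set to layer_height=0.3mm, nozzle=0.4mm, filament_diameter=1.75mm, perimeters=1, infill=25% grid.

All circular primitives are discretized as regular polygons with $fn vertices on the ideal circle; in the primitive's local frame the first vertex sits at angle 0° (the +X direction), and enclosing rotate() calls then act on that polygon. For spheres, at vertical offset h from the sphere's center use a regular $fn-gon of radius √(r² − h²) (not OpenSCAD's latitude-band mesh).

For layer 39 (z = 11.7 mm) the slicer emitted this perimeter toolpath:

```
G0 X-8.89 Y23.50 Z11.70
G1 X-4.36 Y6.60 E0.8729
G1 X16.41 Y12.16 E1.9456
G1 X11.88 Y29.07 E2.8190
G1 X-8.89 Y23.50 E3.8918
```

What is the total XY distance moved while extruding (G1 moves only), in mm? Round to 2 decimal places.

Sum the Euclidean lengths of each G1 segment: total = 78.01 mm.

78.01 mm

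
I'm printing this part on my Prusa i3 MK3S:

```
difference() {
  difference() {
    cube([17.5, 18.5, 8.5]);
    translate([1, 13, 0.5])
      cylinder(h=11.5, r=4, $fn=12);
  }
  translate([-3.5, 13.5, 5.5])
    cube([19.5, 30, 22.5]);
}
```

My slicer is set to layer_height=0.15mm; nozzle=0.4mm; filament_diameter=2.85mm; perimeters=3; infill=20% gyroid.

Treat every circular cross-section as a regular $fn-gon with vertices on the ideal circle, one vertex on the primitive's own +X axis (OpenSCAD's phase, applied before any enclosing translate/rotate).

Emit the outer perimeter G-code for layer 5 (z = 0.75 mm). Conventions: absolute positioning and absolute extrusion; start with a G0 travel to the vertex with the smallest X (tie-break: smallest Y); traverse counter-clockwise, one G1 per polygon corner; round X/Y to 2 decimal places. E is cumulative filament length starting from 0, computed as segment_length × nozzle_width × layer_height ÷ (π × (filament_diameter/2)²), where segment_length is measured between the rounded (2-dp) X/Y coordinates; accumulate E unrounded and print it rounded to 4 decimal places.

At z = 0.75 mm: the 17.5×18.5 cube contributes its full rectangle; the r=4 cylinder at (1, 13) gives a regular 12-gon of circumradius 4 (constant along its height); Subtracting the remaining from the first: starting from the 17.5×18.5 cube, the r=4 cylinder at (1, 13) partially overlaps it — only the 31.73 mm² overlap (of its 48.00 mm²) is removed, clipping the outline — 1 connected region; the cube at (-3.5, 13.5) is absent (z outside [5.5, 28]); After the difference (first − rest): none of the subtracted shapes is present at this height, so that combined region is unchanged — 1 connected region. The outline is a single polygon with 13 vertices. Extrusion per mm of travel: 0.4 × 0.15 / (π × 1.425²) = 0.009405. Accumulating E over each segment gives final E = 0.7433.

G0 X0.00 Y0.00 Z0.75
G1 X17.50 Y0.00 E0.1646
G1 X17.50 Y18.50 E0.3386
G1 X0.00 Y18.50 E0.5032
G1 X0.00 Y16.73 E0.5198
G1 X1.00 Y17.00 E0.5296
G1 X3.00 Y16.46 E0.5491
G1 X4.46 Y15.00 E0.5685
G1 X5.00 Y13.00 E0.5880
G1 X4.46 Y11.00 E0.6074
G1 X3.00 Y9.54 E0.6269
G1 X1.00 Y9.00 E0.6463
G1 X0.00 Y9.27 E0.6561
G1 X0.00 Y0.00 E0.7433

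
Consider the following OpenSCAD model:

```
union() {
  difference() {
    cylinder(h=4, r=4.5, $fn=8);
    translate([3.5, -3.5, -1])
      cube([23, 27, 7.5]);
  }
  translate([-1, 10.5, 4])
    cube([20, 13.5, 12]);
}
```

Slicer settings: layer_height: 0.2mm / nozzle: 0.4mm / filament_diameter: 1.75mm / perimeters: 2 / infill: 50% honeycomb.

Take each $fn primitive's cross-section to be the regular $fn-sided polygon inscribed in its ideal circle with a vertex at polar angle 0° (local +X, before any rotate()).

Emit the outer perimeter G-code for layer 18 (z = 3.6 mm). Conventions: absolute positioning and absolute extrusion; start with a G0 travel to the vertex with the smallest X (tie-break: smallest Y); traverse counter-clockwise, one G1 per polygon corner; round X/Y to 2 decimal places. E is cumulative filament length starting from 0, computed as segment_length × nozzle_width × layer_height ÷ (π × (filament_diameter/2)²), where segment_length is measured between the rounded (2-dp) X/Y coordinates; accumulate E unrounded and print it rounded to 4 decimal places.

G0 X-4.50 Y0.00 Z3.60
G1 X-3.18 Y-3.18 E0.1145
G1 X0.00 Y-4.50 E0.2290
G1 X3.18 Y-3.18 E0.3436
G1 X3.50 Y-2.41 E0.3713
G1 X3.50 Y2.41 E0.5316
G1 X3.18 Y3.18 E0.5593
G1 X0.00 Y4.50 E0.6739
G1 X-3.18 Y3.18 E0.7884
G1 X-4.50 Y0.00 E0.9029

At z = 3.6 mm: the r=4.5 cylinder gives a regular 8-gon of circumradius 4.5 (constant along its height); the cube at (3.5, -3.5) (footprint 23×27) is included at this height; Taking the first minus the rest: starting from the r=4.5 cylinder, the 23×27 cube at (3.5, -3.5) partially overlaps it — only the 2.41 mm² overlap (of its 621.00 mm²) is removed, clipping the outline — 1 connected region; the cube at (-1, 10.5) is absent (z outside [4, 16]); Merging all regions: only the result so far is present, so the union is just that shape — 1 connected region. The outline is a single polygon with 9 vertices. Extrusion per mm of travel: 0.4 × 0.2 / (π × 0.875²) = 0.033260. Accumulating E over each segment gives final E = 0.9029.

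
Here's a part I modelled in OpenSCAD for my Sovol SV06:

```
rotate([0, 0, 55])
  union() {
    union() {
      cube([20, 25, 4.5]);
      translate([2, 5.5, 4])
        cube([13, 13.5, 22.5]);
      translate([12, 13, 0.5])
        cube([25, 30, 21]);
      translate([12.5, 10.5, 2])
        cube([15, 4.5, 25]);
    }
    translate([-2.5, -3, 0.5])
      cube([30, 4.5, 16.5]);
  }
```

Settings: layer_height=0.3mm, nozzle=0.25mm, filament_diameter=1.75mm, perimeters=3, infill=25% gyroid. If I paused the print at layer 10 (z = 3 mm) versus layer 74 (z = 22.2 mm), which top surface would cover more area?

Layer 10 (z = 3): the cube is present — its section is the full 20×25 rectangle (area 500.00 mm²); the cube at (2, 5.5) is not intersected at this z (z outside [4, 26.5]); the 25×30 cube at (12, 13) contributes its full rectangle (area 750.00 mm²); the cube at (12.5, 10.5) (footprint 15×4.5) is included at this height (area 67.50 mm²); Merging all regions: the regions partially overlap — summed areas 1317.50 mm² minus the doubly-counted overlap 144.75 mm² gives 1172.75 mm² — area = 1172.75 mm²; the cube at (-2.5, -3) (footprint 30×4.5) is included at this height (area 135.00 mm²); Taking the union: the regions partially overlap — summed areas 1307.75 mm² minus the doubly-counted overlap 30.00 mm² gives 1277.75 mm² — area = 1277.75 mm²; (rotated 55° about Z; rotation is an isometry so areas/perimeters/island counts are preserved). So its area = 1277.75 mm². Layer 74 (z = 22.2): the cube does not reach this height (z outside [0, 4.5]); the cube at (2, 5.5) is present — its section is the full 13×13.5 rectangle (area 175.50 mm²); the cube at (12, 13) is absent (z outside [0.5, 21.5]); the cube at (12.5, 10.5) (footprint 15×4.5) is included at this height (area 67.50 mm²); Combining (union): the regions partially overlap — summed areas 243.00 mm² minus the doubly-counted overlap 11.25 mm² gives 231.75 mm² — area = 231.75 mm²; the cube at (-2.5, -3) is absent (z outside [0.5, 17]); Combining (union): only the result so far is present, so the union is just that shape — area = 231.75 mm²; (rotated 55° about Z; rotation is an isometry so areas/perimeters/island counts are preserved). So its area = 231.75 mm². Layer 10 is larger (1277.75 vs 231.75 mm²).

layer 10 (z = 3 mm)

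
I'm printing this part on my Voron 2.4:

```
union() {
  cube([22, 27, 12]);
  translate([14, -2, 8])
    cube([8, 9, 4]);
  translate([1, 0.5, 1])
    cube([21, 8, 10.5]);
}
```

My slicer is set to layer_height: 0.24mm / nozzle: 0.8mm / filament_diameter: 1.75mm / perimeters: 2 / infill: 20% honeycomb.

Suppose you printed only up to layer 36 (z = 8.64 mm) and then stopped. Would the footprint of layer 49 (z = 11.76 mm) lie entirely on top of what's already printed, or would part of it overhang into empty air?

Compare the two slices. At z = 8.64: the 22×27 cube contributes its full rectangle (area 594.00 mm²); the cube at (14, -2) is present — its section is the full 8×9 rectangle (area 72.00 mm²); the cube at (1, 0.5) is present — its section is the full 21×8 rectangle (area 168.00 mm²); Taking the union: the regions partially overlap — summed areas 834.00 mm² minus the doubly-counted overlap 224.00 mm² gives 610.00 mm² — area = 610.00 mm². At z = 11.76: the cube (footprint 22×27) is included at this height (area 594.00 mm²); the cube at (14, -2) is present — its section is the full 8×9 rectangle (area 72.00 mm²); the cube at (1, 0.5) is not intersected at this z (z outside [1, 11.5]); Combining (union): the regions partially overlap — summed areas 666.00 mm² minus the doubly-counted overlap 56.00 mm² gives 610.00 mm² — area = 610.00 mm². Checking containment: the cross-section at z = 11.76 is a subset of the cross-section at z = 8.64.

entirely on top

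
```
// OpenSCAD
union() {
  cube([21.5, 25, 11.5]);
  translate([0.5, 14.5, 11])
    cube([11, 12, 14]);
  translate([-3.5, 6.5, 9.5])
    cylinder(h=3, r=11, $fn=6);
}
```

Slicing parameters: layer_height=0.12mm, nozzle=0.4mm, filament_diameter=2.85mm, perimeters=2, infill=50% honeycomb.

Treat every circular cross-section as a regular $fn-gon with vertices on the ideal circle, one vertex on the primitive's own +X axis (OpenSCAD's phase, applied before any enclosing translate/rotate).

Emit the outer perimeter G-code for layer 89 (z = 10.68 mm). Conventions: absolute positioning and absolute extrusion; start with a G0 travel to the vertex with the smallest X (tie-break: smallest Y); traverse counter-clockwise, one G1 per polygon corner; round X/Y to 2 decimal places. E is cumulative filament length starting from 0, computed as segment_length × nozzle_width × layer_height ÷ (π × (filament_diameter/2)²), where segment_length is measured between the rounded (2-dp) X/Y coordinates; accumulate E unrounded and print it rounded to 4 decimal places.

G0 X-14.50 Y6.50 Z10.68
G1 X-9.00 Y-3.03 E0.0828
G1 X2.00 Y-3.03 E0.1656
G1 X3.75 Y0.00 E0.1919
G1 X21.50 Y0.00 E0.3254
G1 X21.50 Y25.00 E0.5135
G1 X0.00 Y25.00 E0.6753
G1 X0.00 Y16.03 E0.7428
G1 X-9.00 Y16.03 E0.8105
G1 X-14.50 Y6.50 E0.8933

At z = 10.68 mm: the 21.5×25 cube contributes its full rectangle; the cube at (0.5, 14.5) does not reach this height (z outside [11, 25]); the r=11 cylinder at (-3.5, 6.5) gives a regular 6-gon of circumradius 11 (constant along its height); Merging all regions: the regions partially overlap (shared area 81.80 mm²), so overlapping operands fuse into one piece — 1 connected region. The outline is a single polygon with 9 vertices. Extrusion per mm of travel: 0.4 × 0.12 / (π × 1.425²) = 0.007524. Accumulating E over each segment gives final E = 0.8933.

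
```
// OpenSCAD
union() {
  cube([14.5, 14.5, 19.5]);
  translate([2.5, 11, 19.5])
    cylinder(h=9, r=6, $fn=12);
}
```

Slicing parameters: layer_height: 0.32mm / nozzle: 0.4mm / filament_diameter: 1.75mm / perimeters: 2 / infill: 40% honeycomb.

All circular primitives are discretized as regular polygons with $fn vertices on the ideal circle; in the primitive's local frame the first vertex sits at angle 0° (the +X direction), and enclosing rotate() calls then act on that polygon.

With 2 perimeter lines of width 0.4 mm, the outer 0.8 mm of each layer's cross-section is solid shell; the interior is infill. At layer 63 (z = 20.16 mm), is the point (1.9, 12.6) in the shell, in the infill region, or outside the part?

At z = 20.16 mm: the cube is absent (z outside [0, 19.5]); the r=6 cylinder at (2.5, 11) contributes a regular 12-gon of circumradius 6; Merging all regions: only the r=6 cylinder at (2.5, 11) is present, so the union is just that shape — 1 connected region. Overall, the cross-section is a single solid region. The nearest boundary edge runs (2.50, 17.00)→(-0.50, 16.20); distance from the point to it = 4.09 mm. The point is inside the cross-section and 4.09 mm from the nearest boundary — more than the 0.8 mm shell width (2 × 0.4), so it's in the infill interior.

infill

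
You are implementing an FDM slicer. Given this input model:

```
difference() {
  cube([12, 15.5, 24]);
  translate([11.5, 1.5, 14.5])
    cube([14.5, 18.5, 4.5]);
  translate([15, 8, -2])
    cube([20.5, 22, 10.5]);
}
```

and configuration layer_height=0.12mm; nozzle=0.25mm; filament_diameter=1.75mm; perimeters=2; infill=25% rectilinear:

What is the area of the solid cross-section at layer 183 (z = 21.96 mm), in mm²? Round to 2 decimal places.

At z = 21.96 mm: the cube is present — its section is the full 12×15.5 rectangle (area 186.00 mm²); the cube at (11.5, 1.5) does not reach this height (z outside [14.5, 19]); the cube at (15, 8) is absent (z outside [-2, 8.5]); After the difference (first − rest): none of the subtracted shapes is present at this height, so the 12×15.5 cube is unchanged — area = 186.00 mm². Overall, the cross-section is a single solid region. Net area = 186.00 mm².

186.00 mm²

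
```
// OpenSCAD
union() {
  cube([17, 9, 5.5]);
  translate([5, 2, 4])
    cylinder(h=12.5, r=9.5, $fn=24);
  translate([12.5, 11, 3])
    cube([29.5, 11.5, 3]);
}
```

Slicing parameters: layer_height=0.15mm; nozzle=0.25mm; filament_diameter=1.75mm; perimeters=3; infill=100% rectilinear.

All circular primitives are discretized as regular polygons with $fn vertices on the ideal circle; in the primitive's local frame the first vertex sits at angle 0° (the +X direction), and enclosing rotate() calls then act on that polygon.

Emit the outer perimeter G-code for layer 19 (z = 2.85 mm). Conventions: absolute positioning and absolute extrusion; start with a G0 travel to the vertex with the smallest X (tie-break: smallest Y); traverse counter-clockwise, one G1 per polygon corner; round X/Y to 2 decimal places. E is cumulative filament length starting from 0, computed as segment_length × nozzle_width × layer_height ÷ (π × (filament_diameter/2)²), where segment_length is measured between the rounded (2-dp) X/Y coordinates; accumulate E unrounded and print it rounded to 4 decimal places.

At z = 2.85 mm: the 17×9 cube contributes its full rectangle; the cylinder at (5, 2) does not reach this height (z outside [4, 16.5]); the cube at (12.5, 11) is not intersected at this z (z outside [3, 6]); Combining (union): only the 17×9 cube is present, so the union is just that shape — 1 connected region. The outline is a single polygon with 4 vertices. Extrusion per mm of travel: 0.25 × 0.15 / (π × 0.875²) = 0.015591. Accumulating E over each segment gives final E = 0.8107.

G0 X0.00 Y0.00 Z2.85
G1 X17.00 Y0.00 E0.2650
G1 X17.00 Y9.00 E0.4054
G1 X0.00 Y9.00 E0.6704
G1 X0.00 Y0.00 E0.8107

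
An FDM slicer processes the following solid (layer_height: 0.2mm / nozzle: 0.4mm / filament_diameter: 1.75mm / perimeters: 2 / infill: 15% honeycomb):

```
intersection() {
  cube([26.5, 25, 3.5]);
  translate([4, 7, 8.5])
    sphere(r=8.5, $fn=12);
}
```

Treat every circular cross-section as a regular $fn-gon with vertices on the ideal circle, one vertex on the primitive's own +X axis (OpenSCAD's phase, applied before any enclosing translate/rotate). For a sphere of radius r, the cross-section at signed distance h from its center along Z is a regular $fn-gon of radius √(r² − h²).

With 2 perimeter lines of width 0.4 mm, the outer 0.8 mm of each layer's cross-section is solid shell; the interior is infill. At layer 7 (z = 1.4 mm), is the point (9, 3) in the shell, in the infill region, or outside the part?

At z = 1.4 mm: the cube (footprint 26.5×25) is included at this height; the sphere at (4, 7): section is a regular 12-gon, circumradius = √(r²−h²) = √(8.5²−7.1²) = 4.673; Taking the intersection: the r=8.5 sphere at (4, 7) partially overlaps the 26.5×25 cube; clipping to the common part keeps 63.83 mm² — 1 connected region. Overall, the cross-section is a single solid region. The nearest boundary edge runs (8.05, 4.66)→(6.34, 2.95); distance from the point to it = 1.85 mm. The point is not inside any of the regions above, so it lies outside the cross-section (1.85 mm from the nearest boundary).

outside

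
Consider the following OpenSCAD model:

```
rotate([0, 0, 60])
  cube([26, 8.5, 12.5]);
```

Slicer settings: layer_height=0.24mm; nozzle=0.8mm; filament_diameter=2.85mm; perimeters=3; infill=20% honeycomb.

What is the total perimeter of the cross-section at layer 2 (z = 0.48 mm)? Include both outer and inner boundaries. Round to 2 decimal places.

69.00 mm

At z = 0.48 mm: the 26×8.5 cube contributes its full rectangle (perimeter 69.00 mm); (whole slice rotated 60° about Z — lengths, areas and connectivity unchanged). Overall, the cross-section is a single solid region. Total boundary length (outer) = 69.00 mm.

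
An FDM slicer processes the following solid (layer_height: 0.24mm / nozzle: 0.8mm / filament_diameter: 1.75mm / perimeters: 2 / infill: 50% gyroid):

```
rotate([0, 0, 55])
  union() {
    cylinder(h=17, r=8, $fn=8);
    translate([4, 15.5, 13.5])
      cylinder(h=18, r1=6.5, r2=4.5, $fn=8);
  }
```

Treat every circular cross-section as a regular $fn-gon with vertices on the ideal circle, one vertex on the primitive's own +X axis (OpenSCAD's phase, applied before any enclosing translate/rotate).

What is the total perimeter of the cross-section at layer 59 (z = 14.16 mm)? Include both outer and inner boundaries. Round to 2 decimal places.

At z = 14.16 mm: the r=8 cylinder contributes a regular 8-gon of circumradius 8 (perimeter = 2·8·8.000·sin(180°/8) = 48.98 mm); the cone at (4, 15.5): at t=0.037 of its height the radius interpolates to r₁+(r₂−r₁)t = 6.427, giving a regular 8-gon of that circumradius (perimeter = 2·8·6.427·sin(180°/8) = 39.35 mm); Combining (union): the 2 present regions are separate (no shared area or edge), so areas and boundary lengths simply add and each stays a separate island — boundary = 88.33 mm; (rotated 55° about Z; rotation is an isometry so areas/perimeters/island counts are preserved). Overall, the cross-section has 2 separate islands. Total boundary length (outer) = 88.33 mm.

88.33 mm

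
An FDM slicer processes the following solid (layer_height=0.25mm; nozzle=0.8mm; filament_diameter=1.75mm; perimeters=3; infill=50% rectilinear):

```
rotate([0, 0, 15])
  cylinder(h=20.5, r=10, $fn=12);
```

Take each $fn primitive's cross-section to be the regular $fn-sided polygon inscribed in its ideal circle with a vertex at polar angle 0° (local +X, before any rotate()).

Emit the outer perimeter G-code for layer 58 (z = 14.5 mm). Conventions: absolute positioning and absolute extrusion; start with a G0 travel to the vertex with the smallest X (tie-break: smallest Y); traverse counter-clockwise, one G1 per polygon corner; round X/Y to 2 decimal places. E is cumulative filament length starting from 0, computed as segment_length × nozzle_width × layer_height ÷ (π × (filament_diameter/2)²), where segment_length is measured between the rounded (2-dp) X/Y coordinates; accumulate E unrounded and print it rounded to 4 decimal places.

At z = 14.5 mm: the r=10 cylinder gives a regular 12-gon of circumradius 10 (constant along its height); (rotated 15° about Z; rotation is an isometry so areas/perimeters/island counts are preserved). The outline is a single polygon with 12 vertices. Extrusion per mm of travel: 0.8 × 0.25 / (π × 0.875²) = 0.083150. Accumulating E over each segment gives final E = 5.1652.

G0 X-9.66 Y-2.59 Z14.50
G1 X-7.07 Y-7.07 E0.4303
G1 X-2.59 Y-9.66 E0.8606
G1 X2.59 Y-9.66 E1.2913
G1 X7.07 Y-7.07 E1.7216
G1 X9.66 Y-2.59 E2.1519
G1 X9.66 Y2.59 E2.5826
G1 X7.07 Y7.07 E3.0129
G1 X2.59 Y9.66 E3.4432
G1 X-2.59 Y9.66 E3.8739
G1 X-7.07 Y7.07 E4.3042
G1 X-9.66 Y2.59 E4.7344
G1 X-9.66 Y-2.59 E5.1652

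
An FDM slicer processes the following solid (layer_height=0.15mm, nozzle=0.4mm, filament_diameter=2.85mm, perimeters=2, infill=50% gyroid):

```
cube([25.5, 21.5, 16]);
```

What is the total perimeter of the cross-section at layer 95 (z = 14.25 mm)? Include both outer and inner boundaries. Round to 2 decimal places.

94.00 mm

At z = 14.25 mm: the cube is present — its section is the full 25.5×21.5 rectangle (perimeter 94.00 mm). Overall, the cross-section is a single solid region. Total boundary length (outer) = 94.00 mm.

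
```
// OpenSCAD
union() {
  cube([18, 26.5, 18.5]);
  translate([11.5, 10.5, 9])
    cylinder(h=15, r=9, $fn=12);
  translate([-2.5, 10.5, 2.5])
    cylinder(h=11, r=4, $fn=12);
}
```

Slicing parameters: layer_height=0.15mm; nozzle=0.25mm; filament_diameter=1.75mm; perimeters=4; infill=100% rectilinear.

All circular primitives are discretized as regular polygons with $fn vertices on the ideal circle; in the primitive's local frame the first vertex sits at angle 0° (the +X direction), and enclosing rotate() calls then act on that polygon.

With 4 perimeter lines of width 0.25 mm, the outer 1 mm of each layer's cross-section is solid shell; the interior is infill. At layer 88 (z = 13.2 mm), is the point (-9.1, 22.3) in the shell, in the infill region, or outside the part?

At z = 13.2 mm: the 18×26.5 cube contributes its full rectangle; the r=9 cylinder at (11.5, 10.5) contributes a regular 12-gon of circumradius 9; the cylinder at (-2.5, 10.5): section is a regular 12-gon, circumradius r=4; Combining (union): the regions partially overlap (shared area 230.11 mm²), so overlapping operands fuse into one piece — 1 connected region. Overall, the cross-section is a single solid region. The nearest boundary edge runs (0.00, 13.46)→(0.00, 26.50); distance from the point to it = 9.10 mm. The point is not inside any of the regions above, so it lies outside the cross-section (9.10 mm from the nearest boundary).

outside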